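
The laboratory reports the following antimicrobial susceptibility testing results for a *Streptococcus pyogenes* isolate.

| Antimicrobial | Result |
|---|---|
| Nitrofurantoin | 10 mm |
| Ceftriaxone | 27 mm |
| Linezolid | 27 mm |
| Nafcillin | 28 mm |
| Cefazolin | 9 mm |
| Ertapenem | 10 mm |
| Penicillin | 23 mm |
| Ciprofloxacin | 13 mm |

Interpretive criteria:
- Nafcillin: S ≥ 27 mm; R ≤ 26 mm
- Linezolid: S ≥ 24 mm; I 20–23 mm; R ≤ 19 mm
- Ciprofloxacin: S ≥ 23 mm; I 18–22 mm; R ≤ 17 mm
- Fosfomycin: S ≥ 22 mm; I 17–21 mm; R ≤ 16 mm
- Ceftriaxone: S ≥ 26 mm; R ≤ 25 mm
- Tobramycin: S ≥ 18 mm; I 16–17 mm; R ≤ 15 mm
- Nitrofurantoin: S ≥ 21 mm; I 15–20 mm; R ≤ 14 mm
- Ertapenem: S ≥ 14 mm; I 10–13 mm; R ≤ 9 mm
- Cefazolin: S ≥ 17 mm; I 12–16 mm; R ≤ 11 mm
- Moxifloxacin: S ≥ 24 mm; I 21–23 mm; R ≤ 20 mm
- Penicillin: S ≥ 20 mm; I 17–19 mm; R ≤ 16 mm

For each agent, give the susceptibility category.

Nitrofurantoin: 10 mm is ≤ 14 mm ⇒ resistant
Ceftriaxone 27 mm: ≥ 26 mm → Susceptible
Linezolid 27 mm: ≥ 24 mm — S
Nafcillin 28 mm: ≥ 27 mm → susceptible
Cefazolin 9 mm: ≤ 11 mm ⇒ resistant
Ertapenem: 10 mm is in 10–13 mm — intermediate
Penicillin (23 mm) ≥ 20 mm — S
Ciprofloxacin: 13 mm is ≤ 17 mm ⇒ R

R, S, S, S, R, I, S, R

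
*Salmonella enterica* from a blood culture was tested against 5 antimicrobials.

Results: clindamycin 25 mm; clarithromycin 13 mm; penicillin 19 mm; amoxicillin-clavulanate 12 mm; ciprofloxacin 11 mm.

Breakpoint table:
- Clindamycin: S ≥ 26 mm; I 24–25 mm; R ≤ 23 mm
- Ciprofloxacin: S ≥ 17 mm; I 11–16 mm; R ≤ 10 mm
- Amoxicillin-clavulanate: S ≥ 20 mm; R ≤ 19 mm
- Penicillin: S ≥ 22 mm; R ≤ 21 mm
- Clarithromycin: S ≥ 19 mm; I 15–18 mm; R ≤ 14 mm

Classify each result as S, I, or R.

Clindamycin 25 mm: in 24–25 mm ⇒ I
Clarithromycin: 13 mm is ≤ 14 mm → R
Penicillin (19 mm) ≤ 21 mm → R
Amoxicillin-clavulanate: 12 mm is ≤ 19 mm ⇒ resistant
Ciprofloxacin 11 mm: in 11–16 mm ⇒ intermediate

I, R, R, R, I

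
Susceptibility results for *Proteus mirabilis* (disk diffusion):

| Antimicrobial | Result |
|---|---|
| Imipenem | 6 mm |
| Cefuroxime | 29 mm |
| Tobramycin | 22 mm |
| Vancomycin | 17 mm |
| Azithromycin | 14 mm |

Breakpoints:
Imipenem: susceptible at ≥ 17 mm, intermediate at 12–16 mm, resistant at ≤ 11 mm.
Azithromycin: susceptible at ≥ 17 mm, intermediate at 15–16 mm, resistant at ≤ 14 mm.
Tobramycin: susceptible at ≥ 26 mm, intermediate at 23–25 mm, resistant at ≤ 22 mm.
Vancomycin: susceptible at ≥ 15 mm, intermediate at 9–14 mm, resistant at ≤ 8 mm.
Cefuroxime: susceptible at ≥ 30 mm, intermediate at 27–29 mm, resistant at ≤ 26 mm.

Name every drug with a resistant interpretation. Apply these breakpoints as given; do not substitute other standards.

imipenem, tobramycin, azithromycin

Imipenem (6 mm) ≤ 11 mm — resistant
Cefuroxime: 29 mm is in 27–29 mm ⇒ intermediate
Tobramycin (22 mm) ≤ 22 mm ⇒ Resistant
Vancomycin (17 mm) ≥ 15 mm — S
Azithromycin: 14 mm is ≤ 14 mm ⇒ Resistant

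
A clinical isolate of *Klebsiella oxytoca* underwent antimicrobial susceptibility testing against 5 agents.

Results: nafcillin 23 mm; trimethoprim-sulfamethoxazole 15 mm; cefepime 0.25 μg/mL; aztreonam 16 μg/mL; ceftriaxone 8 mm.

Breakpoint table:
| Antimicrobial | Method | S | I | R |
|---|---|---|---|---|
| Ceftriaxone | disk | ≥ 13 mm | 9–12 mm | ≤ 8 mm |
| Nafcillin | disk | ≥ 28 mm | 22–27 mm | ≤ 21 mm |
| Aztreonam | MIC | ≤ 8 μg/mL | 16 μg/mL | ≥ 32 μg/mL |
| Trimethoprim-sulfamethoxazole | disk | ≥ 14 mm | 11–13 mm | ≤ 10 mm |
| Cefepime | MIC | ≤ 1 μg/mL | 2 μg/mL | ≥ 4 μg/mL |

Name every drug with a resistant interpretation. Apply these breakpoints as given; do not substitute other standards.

ceftriaxone

Nafcillin: 23 mm is in 22–27 mm ⇒ I
Trimethoprim-sulfamethoxazole: 15 mm is ≥ 14 mm → S
Cefepime 0.25 μg/mL: ≤ 1 μg/mL — S
Aztreonam 16 μg/mL: = 16 μg/mL ⇒ Intermediate
Ceftriaxone (8 mm) ≤ 8 mm — R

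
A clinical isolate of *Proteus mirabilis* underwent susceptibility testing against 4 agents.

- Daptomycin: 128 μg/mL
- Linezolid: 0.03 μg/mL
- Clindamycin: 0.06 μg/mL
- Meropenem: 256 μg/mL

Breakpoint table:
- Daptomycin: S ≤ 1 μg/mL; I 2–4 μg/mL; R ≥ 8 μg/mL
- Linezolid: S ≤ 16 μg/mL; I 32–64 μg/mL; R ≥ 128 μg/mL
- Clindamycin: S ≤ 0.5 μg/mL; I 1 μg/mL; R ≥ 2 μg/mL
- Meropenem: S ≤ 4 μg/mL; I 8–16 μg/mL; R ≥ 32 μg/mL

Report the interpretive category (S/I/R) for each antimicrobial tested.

Daptomycin (128 μg/mL) ≥ 8 μg/mL ⇒ Resistant
Linezolid 0.03 μg/mL: ≤ 16 μg/mL — S
Clindamycin: 0.06 μg/mL is ≤ 0.5 μg/mL — susceptible
Meropenem: 256 μg/mL is ≥ 32 μg/mL — resistant

R, S, S, R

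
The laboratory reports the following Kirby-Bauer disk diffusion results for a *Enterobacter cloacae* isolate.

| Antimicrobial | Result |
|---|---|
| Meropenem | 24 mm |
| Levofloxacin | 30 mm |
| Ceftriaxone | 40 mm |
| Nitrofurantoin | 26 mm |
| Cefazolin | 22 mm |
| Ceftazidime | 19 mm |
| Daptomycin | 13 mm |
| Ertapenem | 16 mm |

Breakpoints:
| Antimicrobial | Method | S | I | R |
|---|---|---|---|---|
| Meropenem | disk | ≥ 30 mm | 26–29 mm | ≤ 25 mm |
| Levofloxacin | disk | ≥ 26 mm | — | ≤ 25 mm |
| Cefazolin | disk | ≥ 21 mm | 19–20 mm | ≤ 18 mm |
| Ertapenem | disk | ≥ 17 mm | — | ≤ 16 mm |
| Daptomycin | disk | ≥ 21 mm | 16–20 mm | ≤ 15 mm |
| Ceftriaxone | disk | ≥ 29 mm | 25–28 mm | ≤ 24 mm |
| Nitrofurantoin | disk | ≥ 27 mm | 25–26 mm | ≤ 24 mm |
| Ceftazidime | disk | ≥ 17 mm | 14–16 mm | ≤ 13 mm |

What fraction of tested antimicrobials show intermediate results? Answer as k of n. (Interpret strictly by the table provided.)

1 of 8

Meropenem 24 mm: ≤ 25 mm ⇒ resistant
Levofloxacin 30 mm: ≥ 26 mm ⇒ S
Ceftriaxone (40 mm) ≥ 29 mm ⇒ S
Nitrofurantoin: 26 mm is in 25–26 mm → I
Cefazolin: 22 mm is ≥ 21 mm → S
Ceftazidime (19 mm) ≥ 17 mm → susceptible
Daptomycin 13 mm: ≤ 15 mm → R
Ertapenem: 16 mm is ≤ 16 mm ⇒ R
Intermediate: 1/8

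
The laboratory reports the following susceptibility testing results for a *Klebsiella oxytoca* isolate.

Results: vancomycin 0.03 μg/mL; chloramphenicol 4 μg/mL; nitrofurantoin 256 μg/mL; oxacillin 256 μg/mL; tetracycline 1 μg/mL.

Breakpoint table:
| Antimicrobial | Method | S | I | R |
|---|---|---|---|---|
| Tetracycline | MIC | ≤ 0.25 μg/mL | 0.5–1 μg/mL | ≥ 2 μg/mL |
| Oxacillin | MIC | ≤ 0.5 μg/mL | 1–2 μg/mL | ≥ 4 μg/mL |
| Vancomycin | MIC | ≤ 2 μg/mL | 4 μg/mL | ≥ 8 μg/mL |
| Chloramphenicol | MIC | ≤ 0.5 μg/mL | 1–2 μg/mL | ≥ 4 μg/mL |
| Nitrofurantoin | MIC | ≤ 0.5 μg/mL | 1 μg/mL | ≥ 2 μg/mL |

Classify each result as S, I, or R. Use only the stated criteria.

S, R, R, R, I

Vancomycin (0.03 μg/mL) ≤ 2 μg/mL — Susceptible
Chloramphenicol: 4 μg/mL is ≥ 4 μg/mL ⇒ resistant
Nitrofurantoin (256 μg/mL) ≥ 2 μg/mL ⇒ R
Oxacillin 256 μg/mL: ≥ 4 μg/mL ⇒ resistant
Tetracycline 1 μg/mL: in 0.5–1 μg/mL — Intermediate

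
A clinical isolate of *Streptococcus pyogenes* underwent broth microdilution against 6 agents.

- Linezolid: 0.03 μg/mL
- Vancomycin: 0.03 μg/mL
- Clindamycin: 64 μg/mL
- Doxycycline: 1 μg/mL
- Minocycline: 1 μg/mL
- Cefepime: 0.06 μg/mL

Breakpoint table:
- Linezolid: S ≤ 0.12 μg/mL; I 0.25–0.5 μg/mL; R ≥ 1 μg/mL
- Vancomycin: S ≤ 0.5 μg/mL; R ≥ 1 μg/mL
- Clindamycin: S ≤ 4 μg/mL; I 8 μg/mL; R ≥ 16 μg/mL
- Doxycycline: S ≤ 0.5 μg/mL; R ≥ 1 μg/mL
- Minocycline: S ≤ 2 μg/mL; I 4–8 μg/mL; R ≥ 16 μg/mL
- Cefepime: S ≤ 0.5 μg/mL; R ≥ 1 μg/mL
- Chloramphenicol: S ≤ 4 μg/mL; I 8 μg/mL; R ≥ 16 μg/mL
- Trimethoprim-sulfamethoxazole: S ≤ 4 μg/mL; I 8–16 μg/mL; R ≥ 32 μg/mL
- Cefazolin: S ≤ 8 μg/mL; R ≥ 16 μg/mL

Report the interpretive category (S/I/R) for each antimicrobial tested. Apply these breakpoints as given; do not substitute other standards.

S, S, R, R, S, S

Linezolid (0.03 μg/mL) ≤ 0.12 μg/mL ⇒ susceptible
Vancomycin 0.03 μg/mL: ≤ 0.5 μg/mL ⇒ S
Clindamycin (64 μg/mL) ≥ 16 μg/mL → resistant
Doxycycline (1 μg/mL) ≥ 1 μg/mL ⇒ R
Minocycline (1 μg/mL) ≤ 2 μg/mL — Susceptible
Cefepime: 0.06 μg/mL is ≤ 0.5 μg/mL ⇒ S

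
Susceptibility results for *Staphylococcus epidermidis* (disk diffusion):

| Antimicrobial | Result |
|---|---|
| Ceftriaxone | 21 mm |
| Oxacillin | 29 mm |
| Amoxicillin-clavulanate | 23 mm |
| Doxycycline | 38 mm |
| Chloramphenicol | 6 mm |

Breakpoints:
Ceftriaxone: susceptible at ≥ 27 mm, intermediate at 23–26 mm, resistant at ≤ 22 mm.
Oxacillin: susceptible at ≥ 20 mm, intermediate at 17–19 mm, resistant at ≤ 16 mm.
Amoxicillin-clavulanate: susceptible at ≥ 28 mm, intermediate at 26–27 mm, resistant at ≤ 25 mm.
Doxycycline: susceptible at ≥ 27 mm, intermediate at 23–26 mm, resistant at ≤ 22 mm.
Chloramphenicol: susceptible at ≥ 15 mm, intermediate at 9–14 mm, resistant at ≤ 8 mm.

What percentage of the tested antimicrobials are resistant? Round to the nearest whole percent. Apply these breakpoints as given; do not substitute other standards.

Ceftriaxone (21 mm) ≤ 22 mm — R
Oxacillin 29 mm: ≥ 20 mm — Susceptible
Amoxicillin-clavulanate (23 mm) ≤ 25 mm ⇒ Resistant
Doxycycline: 38 mm is ≥ 27 mm → Susceptible
Chloramphenicol 6 mm: ≤ 8 mm → Resistant
Resistant: 3/5

60%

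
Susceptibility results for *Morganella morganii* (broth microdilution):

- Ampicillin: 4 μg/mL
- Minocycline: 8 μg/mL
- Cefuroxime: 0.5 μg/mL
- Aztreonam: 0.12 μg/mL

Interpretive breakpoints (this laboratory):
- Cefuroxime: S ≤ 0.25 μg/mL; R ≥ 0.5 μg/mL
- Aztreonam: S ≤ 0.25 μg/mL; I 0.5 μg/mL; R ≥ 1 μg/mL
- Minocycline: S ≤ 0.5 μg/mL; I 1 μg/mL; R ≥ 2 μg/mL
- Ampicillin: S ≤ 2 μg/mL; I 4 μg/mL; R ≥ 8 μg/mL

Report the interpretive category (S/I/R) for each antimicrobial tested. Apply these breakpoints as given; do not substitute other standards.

Ampicillin: 4 μg/mL is = 4 μg/mL ⇒ intermediate
Minocycline 8 μg/mL: ≥ 2 μg/mL ⇒ resistant
Cefuroxime 0.5 μg/mL: ≥ 0.5 μg/mL → Resistant
Aztreonam: 0.12 μg/mL is ≤ 0.25 μg/mL → susceptible

I, R, R, S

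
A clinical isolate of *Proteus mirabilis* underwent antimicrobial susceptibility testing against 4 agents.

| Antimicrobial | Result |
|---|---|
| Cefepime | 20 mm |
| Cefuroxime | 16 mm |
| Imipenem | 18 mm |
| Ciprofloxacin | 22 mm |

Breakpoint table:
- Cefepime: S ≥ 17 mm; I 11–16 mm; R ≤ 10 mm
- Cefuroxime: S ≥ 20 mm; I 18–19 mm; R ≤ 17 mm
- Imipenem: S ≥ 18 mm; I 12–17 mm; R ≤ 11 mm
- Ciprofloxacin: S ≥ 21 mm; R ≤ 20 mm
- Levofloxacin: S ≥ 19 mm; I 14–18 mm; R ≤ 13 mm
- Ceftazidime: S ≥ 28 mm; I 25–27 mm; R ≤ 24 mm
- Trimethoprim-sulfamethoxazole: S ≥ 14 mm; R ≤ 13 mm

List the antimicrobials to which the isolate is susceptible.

cefepime, imipenem, ciprofloxacin

Cefepime 20 mm: ≥ 17 mm → susceptible
Cefuroxime: 16 mm is ≤ 17 mm ⇒ resistant
Imipenem 18 mm: ≥ 18 mm → S
Ciprofloxacin (22 mm) ≥ 21 mm → Susceptible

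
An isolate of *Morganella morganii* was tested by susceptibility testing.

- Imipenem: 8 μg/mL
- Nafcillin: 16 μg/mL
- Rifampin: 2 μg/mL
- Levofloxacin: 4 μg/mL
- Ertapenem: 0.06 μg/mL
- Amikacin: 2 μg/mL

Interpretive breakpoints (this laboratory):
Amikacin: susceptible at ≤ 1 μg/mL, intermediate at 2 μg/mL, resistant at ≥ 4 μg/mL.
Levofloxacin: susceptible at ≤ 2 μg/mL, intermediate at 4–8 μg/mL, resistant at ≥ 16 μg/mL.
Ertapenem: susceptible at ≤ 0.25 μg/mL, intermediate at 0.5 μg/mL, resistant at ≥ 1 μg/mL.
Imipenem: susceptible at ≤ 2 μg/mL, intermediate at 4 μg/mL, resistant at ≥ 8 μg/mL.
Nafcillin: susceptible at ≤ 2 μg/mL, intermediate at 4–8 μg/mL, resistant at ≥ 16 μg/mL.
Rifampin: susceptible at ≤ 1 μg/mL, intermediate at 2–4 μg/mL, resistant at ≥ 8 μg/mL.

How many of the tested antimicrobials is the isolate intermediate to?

Imipenem (8 μg/mL) ≥ 8 μg/mL ⇒ Resistant
Nafcillin 16 μg/mL: ≥ 16 μg/mL → resistant
Rifampin (2 μg/mL) in 2–4 μg/mL — Intermediate
Levofloxacin: 4 μg/mL is in 4–8 μg/mL — Intermediate
Ertapenem: 0.06 μg/mL is ≤ 0.25 μg/mL — Susceptible
Amikacin (2 μg/mL) = 2 μg/mL — intermediate
Intermediate: 3

3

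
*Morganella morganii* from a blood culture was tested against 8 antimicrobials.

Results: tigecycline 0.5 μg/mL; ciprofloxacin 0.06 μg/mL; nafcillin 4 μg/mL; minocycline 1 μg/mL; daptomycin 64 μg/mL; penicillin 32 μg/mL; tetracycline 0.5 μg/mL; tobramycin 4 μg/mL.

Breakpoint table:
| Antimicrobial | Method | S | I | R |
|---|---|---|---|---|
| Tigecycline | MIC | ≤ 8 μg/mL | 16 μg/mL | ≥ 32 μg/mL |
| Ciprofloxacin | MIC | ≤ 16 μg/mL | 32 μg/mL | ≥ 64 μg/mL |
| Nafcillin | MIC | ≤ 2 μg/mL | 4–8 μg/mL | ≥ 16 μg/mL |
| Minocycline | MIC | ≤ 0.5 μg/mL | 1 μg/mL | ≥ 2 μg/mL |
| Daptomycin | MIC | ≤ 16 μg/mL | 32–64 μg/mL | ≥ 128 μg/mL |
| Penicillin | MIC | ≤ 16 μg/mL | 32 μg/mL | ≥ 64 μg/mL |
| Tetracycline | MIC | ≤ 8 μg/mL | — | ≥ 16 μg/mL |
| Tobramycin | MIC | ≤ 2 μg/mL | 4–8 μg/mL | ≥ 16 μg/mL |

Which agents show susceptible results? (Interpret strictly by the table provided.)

tigecycline, ciprofloxacin, tetracycline

Tigecycline (0.5 μg/mL) ≤ 8 μg/mL — Susceptible
Ciprofloxacin 0.06 μg/mL: ≤ 16 μg/mL — S
Nafcillin (4 μg/mL) in 4–8 μg/mL — Intermediate
Minocycline (1 μg/mL) = 1 μg/mL → intermediate
Daptomycin 64 μg/mL: in 32–64 μg/mL → intermediate
Penicillin: 32 μg/mL is = 32 μg/mL — intermediate
Tetracycline 0.5 μg/mL: ≤ 8 μg/mL — susceptible
Tobramycin: 4 μg/mL is in 4–8 μg/mL → intermediate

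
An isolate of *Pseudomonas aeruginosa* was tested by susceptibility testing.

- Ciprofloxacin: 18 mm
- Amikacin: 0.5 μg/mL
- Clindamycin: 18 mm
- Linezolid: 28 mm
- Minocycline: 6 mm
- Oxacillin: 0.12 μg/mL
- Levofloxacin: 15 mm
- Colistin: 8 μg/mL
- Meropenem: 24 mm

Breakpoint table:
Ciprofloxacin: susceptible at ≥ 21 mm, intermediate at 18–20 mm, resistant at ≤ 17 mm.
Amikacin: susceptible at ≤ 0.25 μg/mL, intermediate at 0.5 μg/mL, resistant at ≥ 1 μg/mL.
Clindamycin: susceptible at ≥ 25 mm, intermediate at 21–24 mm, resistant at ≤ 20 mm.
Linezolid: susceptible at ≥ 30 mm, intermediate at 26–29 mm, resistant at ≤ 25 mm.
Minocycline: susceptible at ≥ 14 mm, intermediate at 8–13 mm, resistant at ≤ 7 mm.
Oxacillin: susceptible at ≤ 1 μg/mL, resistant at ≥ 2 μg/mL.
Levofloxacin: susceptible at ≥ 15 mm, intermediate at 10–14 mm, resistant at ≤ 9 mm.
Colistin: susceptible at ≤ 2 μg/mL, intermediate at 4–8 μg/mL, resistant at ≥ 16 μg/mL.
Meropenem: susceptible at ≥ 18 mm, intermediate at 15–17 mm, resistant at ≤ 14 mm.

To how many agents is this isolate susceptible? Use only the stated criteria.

Ciprofloxacin 18 mm: in 18–20 mm → Intermediate
Amikacin: 0.5 μg/mL is = 0.5 μg/mL ⇒ Intermediate
Clindamycin 18 mm: ≤ 20 mm ⇒ Resistant
Linezolid 28 mm: in 26–29 mm — intermediate
Minocycline 6 mm: ≤ 7 mm ⇒ Resistant
Oxacillin: 0.12 μg/mL is ≤ 1 μg/mL — Susceptible
Levofloxacin: 15 mm is ≥ 15 mm → Susceptible
Colistin 8 μg/mL: in 4–8 μg/mL → I
Meropenem 24 mm: ≥ 18 mm ⇒ susceptible
Susceptible: 3

3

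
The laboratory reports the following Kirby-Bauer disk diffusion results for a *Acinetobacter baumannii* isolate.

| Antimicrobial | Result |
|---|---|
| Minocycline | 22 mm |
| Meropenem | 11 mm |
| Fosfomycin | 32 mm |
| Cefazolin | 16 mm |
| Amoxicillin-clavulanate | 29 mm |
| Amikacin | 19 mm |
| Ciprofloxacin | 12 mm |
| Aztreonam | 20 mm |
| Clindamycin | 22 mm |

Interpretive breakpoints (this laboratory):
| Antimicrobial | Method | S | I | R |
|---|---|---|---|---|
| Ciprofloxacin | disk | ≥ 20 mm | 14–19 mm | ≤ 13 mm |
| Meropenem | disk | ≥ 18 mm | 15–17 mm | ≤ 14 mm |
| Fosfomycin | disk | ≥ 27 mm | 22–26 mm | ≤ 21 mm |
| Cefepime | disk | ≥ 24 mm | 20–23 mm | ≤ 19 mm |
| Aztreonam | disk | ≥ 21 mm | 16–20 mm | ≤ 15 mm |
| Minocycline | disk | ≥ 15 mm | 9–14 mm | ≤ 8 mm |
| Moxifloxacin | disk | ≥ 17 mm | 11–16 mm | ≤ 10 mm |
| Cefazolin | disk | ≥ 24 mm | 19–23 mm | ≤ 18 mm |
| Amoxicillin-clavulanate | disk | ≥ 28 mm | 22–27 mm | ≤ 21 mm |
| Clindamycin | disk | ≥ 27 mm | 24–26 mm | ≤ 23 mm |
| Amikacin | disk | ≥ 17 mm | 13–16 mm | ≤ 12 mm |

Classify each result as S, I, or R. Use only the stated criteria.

S, R, S, R, S, S, R, I, R

Minocycline (22 mm) ≥ 15 mm ⇒ S
Meropenem 11 mm: ≤ 14 mm — Resistant
Fosfomycin (32 mm) ≥ 27 mm → susceptible
Cefazolin (16 mm) ≤ 18 mm — R
Amoxicillin-clavulanate (29 mm) ≥ 28 mm ⇒ S
Amikacin (19 mm) ≥ 17 mm → susceptible
Ciprofloxacin (12 mm) ≤ 13 mm → resistant
Aztreonam: 20 mm is in 16–20 mm → intermediate
Clindamycin (22 mm) ≤ 23 mm — resistant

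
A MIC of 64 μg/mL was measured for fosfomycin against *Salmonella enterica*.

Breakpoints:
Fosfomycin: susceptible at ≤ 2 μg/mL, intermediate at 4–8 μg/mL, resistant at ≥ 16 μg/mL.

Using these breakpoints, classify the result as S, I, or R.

R

Fosfomycin (64 μg/mL) ≥ 16 μg/mL → R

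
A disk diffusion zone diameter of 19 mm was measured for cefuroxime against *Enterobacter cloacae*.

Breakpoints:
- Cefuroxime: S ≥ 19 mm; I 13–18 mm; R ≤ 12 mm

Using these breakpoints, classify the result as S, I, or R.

S

Cefuroxime (19 mm) ≥ 19 mm ⇒ susceptible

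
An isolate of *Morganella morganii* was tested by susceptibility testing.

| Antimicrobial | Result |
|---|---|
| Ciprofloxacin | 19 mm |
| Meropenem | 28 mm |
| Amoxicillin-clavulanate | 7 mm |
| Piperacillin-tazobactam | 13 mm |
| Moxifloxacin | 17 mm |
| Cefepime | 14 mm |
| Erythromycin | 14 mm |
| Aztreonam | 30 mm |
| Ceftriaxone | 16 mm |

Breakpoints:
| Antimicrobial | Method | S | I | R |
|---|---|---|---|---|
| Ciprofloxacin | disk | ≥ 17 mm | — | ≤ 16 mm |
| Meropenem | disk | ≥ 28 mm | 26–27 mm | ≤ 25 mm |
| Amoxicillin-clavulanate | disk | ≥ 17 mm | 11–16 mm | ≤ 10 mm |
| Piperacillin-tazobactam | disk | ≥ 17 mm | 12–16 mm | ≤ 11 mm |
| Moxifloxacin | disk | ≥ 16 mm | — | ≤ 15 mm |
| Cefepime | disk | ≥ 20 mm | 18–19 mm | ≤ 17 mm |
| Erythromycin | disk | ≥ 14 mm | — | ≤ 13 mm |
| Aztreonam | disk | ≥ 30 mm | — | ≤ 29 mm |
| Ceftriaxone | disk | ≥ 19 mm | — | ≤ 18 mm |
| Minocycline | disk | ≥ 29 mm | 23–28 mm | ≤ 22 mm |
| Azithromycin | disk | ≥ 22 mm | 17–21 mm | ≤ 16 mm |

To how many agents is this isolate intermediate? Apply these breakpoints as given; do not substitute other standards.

Ciprofloxacin (19 mm) ≥ 17 mm ⇒ S
Meropenem: 28 mm is ≥ 28 mm — Susceptible
Amoxicillin-clavulanate (7 mm) ≤ 10 mm → resistant
Piperacillin-tazobactam (13 mm) in 12–16 mm — Intermediate
Moxifloxacin: 17 mm is ≥ 16 mm ⇒ Susceptible
Cefepime: 14 mm is ≤ 17 mm — resistant
Erythromycin: 14 mm is ≥ 14 mm — S
Aztreonam (30 mm) ≥ 30 mm → S
Ceftriaxone 16 mm: ≤ 18 mm → resistant
Intermediate: 1

1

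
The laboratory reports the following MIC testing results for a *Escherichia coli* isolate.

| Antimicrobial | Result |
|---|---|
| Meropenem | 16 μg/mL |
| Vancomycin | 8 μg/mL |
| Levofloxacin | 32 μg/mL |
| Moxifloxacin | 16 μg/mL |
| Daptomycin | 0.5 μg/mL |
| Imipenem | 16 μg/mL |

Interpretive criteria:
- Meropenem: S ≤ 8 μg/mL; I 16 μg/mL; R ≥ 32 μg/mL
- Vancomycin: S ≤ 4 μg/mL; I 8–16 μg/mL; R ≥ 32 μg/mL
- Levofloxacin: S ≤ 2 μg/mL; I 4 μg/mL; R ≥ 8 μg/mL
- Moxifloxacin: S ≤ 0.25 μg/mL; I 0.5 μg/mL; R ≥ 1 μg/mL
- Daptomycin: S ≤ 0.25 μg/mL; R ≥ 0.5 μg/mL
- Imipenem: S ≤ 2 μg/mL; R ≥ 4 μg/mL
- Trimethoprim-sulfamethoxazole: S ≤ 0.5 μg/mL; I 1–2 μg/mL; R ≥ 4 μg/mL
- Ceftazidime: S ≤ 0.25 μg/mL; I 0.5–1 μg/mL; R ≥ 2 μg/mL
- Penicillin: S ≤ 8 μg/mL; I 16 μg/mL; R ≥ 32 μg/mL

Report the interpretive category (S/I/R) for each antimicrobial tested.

I, I, R, R, R, R

Meropenem 16 μg/mL: = 16 μg/mL → I
Vancomycin 8 μg/mL: in 8–16 μg/mL — intermediate
Levofloxacin: 32 μg/mL is ≥ 8 μg/mL → resistant
Moxifloxacin (16 μg/mL) ≥ 1 μg/mL — Resistant
Daptomycin (0.5 μg/mL) ≥ 0.5 μg/mL → Resistant
Imipenem 16 μg/mL: ≥ 4 μg/mL → resistant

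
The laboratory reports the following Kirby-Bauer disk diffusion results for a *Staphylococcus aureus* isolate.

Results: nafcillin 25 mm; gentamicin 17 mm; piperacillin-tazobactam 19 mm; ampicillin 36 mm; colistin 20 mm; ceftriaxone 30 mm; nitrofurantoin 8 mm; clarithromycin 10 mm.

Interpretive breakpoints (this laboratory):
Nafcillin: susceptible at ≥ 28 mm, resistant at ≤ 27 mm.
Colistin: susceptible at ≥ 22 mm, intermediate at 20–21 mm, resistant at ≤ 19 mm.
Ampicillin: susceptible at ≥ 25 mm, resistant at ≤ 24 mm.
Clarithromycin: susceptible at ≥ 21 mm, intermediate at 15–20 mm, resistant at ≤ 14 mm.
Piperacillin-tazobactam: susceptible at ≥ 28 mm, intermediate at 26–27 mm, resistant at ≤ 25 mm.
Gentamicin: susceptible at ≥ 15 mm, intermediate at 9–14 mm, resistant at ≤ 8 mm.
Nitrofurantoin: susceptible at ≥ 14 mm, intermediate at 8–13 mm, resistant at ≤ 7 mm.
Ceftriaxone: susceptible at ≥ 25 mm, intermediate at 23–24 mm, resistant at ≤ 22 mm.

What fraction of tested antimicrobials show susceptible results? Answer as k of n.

3 of 8

Nafcillin 25 mm: ≤ 27 mm → R
Gentamicin 17 mm: ≥ 15 mm → Susceptible
Piperacillin-tazobactam (19 mm) ≤ 25 mm — resistant
Ampicillin (36 mm) ≥ 25 mm — Susceptible
Colistin: 20 mm is in 20–21 mm → Intermediate
Ceftriaxone: 30 mm is ≥ 25 mm → Susceptible
Nitrofurantoin 8 mm: in 8–13 mm — I
Clarithromycin 10 mm: ≤ 14 mm ⇒ Resistant
Susceptible: 3/8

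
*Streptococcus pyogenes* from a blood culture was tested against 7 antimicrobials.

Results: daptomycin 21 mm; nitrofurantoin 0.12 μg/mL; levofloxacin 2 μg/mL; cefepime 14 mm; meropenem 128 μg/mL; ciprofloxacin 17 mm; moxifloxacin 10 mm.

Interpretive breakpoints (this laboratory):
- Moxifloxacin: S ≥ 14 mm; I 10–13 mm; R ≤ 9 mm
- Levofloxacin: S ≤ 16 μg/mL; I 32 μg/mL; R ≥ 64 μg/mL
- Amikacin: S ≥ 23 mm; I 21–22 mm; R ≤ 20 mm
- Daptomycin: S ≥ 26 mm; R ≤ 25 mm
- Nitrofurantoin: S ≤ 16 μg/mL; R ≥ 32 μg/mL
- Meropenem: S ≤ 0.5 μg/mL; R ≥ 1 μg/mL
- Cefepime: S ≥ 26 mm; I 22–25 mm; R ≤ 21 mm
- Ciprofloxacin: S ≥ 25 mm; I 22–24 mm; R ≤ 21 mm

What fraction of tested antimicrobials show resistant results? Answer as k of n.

Daptomycin (21 mm) ≤ 25 mm — Resistant
Nitrofurantoin (0.12 μg/mL) ≤ 16 μg/mL → Susceptible
Levofloxacin (2 μg/mL) ≤ 16 μg/mL — S
Cefepime 14 mm: ≤ 21 mm → resistant
Meropenem: 128 μg/mL is ≥ 1 μg/mL — R
Ciprofloxacin 17 mm: ≤ 21 mm — resistant
Moxifloxacin 10 mm: in 10–13 mm — I
Resistant: 4/7

4 of 7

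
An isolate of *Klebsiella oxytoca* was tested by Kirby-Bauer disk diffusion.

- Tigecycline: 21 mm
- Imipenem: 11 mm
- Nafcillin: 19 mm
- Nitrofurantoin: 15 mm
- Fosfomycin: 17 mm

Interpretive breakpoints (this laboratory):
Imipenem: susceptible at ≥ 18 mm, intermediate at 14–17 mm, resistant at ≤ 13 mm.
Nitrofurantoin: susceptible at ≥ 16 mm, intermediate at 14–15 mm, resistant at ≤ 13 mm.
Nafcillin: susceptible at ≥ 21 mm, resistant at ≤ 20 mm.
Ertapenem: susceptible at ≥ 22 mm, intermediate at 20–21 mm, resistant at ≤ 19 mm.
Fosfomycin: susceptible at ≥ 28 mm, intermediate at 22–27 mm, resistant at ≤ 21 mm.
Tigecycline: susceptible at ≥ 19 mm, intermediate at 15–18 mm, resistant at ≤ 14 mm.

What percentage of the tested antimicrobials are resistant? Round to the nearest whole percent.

Tigecycline 21 mm: ≥ 19 mm → Susceptible
Imipenem: 11 mm is ≤ 13 mm — resistant
Nafcillin (19 mm) ≤ 20 mm — R
Nitrofurantoin 15 mm: in 14–15 mm ⇒ Intermediate
Fosfomycin 17 mm: ≤ 21 mm ⇒ resistant
Resistant: 3/5

60%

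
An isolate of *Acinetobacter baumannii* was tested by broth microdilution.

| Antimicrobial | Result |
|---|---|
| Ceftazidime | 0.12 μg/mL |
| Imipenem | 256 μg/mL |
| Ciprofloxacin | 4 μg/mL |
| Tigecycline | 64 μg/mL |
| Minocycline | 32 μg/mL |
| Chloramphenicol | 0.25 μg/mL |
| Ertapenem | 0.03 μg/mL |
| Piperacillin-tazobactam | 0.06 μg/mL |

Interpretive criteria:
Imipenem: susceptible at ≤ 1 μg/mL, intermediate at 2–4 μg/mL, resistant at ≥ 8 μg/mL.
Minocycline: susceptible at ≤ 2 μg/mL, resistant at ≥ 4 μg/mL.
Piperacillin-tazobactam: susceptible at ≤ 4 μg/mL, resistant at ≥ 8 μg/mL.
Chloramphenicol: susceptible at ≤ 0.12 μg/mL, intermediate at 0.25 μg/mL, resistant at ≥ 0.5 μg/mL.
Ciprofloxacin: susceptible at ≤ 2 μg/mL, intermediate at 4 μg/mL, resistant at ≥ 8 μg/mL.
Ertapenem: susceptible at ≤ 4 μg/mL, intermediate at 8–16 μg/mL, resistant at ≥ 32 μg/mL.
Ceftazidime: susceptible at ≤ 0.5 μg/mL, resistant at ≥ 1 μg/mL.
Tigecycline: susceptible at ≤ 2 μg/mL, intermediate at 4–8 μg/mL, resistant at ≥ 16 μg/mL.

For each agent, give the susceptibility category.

S, R, I, R, R, I, S, S

Ceftazidime: 0.12 μg/mL is ≤ 0.5 μg/mL → Susceptible
Imipenem (256 μg/mL) ≥ 8 μg/mL — R
Ciprofloxacin: 4 μg/mL is = 4 μg/mL — Intermediate
Tigecycline (64 μg/mL) ≥ 16 μg/mL — resistant
Minocycline: 32 μg/mL is ≥ 4 μg/mL ⇒ R
Chloramphenicol: 0.25 μg/mL is = 0.25 μg/mL — intermediate
Ertapenem (0.03 μg/mL) ≤ 4 μg/mL — S
Piperacillin-tazobactam 0.06 μg/mL: ≤ 4 μg/mL — Susceptible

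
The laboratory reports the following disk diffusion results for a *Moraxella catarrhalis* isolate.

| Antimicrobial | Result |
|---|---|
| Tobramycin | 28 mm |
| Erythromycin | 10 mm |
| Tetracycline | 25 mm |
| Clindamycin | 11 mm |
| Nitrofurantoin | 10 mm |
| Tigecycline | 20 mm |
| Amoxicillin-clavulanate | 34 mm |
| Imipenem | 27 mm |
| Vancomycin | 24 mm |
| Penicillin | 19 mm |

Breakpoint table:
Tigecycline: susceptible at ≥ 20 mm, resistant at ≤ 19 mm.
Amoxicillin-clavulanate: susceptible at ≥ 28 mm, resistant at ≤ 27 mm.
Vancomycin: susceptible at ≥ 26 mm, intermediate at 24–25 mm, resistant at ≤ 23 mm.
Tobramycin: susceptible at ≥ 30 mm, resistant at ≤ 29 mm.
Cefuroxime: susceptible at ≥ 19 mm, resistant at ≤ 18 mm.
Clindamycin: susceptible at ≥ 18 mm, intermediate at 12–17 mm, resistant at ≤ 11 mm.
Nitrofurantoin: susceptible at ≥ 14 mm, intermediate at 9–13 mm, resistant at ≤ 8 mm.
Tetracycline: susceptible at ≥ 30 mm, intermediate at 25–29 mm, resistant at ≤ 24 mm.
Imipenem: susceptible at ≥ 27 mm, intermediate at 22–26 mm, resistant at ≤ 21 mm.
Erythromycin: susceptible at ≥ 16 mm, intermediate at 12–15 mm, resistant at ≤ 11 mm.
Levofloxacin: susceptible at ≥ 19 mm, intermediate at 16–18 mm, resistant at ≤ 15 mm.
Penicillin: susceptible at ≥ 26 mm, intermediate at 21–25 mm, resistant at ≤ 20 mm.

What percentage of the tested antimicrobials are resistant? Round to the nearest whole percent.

40%

Tobramycin: 28 mm is ≤ 29 mm ⇒ resistant
Erythromycin (10 mm) ≤ 11 mm → R
Tetracycline 25 mm: in 25–29 mm ⇒ I
Clindamycin: 11 mm is ≤ 11 mm ⇒ R
Nitrofurantoin: 10 mm is in 9–13 mm — Intermediate
Tigecycline (20 mm) ≥ 20 mm — susceptible
Amoxicillin-clavulanate: 34 mm is ≥ 28 mm — Susceptible
Imipenem 27 mm: ≥ 27 mm ⇒ Susceptible
Vancomycin: 24 mm is in 24–25 mm ⇒ intermediate
Penicillin (19 mm) ≤ 20 mm → resistant
Resistant: 4/10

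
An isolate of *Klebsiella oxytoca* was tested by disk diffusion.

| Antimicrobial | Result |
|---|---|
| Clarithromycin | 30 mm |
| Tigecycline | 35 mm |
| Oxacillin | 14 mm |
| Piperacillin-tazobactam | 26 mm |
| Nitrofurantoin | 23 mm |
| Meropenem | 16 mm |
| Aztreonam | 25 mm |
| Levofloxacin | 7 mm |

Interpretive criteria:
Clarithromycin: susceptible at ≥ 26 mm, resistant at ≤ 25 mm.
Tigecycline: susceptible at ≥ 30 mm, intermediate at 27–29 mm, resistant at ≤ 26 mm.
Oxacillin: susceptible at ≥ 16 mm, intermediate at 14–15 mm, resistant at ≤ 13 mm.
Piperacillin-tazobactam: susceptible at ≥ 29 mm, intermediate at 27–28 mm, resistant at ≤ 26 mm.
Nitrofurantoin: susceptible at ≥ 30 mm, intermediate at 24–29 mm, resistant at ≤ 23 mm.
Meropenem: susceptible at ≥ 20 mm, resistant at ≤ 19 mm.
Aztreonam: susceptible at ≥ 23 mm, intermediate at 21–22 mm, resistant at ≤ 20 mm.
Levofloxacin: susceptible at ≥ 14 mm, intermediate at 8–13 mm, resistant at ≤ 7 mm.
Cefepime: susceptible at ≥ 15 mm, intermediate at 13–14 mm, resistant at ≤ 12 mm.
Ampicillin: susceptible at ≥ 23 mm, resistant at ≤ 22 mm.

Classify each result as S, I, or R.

S, S, I, R, R, R, S, R

Clarithromycin (30 mm) ≥ 26 mm ⇒ S
Tigecycline: 35 mm is ≥ 30 mm → S
Oxacillin (14 mm) in 14–15 mm → Intermediate
Piperacillin-tazobactam: 26 mm is ≤ 26 mm — Resistant
Nitrofurantoin 23 mm: ≤ 23 mm ⇒ Resistant
Meropenem (16 mm) ≤ 19 mm ⇒ Resistant
Aztreonam: 25 mm is ≥ 23 mm → S
Levofloxacin (7 mm) ≤ 7 mm — R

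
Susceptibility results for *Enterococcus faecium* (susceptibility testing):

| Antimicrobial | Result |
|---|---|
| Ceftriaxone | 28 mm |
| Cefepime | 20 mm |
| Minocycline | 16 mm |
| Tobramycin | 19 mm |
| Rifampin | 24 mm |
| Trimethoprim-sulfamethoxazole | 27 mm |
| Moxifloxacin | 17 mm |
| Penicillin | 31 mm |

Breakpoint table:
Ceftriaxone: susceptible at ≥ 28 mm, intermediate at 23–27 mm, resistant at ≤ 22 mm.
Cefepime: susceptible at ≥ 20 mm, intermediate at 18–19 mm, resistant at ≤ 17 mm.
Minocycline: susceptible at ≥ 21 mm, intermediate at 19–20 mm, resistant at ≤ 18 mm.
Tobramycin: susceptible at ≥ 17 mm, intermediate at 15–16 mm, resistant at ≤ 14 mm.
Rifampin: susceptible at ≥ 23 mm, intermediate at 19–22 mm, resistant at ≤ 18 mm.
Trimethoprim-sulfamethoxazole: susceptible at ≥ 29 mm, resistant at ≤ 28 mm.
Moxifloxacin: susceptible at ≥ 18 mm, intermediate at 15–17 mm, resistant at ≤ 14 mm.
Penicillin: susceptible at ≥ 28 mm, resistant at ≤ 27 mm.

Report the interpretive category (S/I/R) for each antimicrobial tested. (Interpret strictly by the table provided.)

S, S, R, S, S, R, I, S

Ceftriaxone 28 mm: ≥ 28 mm — S
Cefepime (20 mm) ≥ 20 mm ⇒ susceptible
Minocycline (16 mm) ≤ 18 mm → R
Tobramycin 19 mm: ≥ 17 mm — S
Rifampin (24 mm) ≥ 23 mm — S
Trimethoprim-sulfamethoxazole (27 mm) ≤ 28 mm — R
Moxifloxacin: 17 mm is in 15–17 mm — Intermediate
Penicillin (31 mm) ≥ 28 mm ⇒ Susceptible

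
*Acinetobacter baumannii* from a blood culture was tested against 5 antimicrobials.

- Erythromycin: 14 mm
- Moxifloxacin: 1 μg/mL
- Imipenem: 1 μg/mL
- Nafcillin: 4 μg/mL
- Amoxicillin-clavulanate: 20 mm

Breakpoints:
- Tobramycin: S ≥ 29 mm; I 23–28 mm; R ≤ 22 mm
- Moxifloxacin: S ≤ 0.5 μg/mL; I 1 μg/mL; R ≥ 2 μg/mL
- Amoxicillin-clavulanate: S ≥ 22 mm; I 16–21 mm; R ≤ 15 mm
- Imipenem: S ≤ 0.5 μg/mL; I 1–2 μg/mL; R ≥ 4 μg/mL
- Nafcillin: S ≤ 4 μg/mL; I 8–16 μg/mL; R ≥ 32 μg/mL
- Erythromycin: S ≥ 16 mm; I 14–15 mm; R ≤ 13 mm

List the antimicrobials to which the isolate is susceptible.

Erythromycin (14 mm) in 14–15 mm — Intermediate
Moxifloxacin: 1 μg/mL is = 1 μg/mL → I
Imipenem 1 μg/mL: in 1–2 μg/mL — intermediate
Nafcillin 4 μg/mL: ≤ 4 μg/mL ⇒ susceptible
Amoxicillin-clavulanate: 20 mm is in 16–21 mm → intermediate

nafcillin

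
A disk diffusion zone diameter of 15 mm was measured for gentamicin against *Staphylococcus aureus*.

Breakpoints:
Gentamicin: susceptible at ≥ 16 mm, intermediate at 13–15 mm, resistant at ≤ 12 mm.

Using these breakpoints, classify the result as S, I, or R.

Gentamicin 15 mm: in 13–15 mm ⇒ intermediate

Intermediate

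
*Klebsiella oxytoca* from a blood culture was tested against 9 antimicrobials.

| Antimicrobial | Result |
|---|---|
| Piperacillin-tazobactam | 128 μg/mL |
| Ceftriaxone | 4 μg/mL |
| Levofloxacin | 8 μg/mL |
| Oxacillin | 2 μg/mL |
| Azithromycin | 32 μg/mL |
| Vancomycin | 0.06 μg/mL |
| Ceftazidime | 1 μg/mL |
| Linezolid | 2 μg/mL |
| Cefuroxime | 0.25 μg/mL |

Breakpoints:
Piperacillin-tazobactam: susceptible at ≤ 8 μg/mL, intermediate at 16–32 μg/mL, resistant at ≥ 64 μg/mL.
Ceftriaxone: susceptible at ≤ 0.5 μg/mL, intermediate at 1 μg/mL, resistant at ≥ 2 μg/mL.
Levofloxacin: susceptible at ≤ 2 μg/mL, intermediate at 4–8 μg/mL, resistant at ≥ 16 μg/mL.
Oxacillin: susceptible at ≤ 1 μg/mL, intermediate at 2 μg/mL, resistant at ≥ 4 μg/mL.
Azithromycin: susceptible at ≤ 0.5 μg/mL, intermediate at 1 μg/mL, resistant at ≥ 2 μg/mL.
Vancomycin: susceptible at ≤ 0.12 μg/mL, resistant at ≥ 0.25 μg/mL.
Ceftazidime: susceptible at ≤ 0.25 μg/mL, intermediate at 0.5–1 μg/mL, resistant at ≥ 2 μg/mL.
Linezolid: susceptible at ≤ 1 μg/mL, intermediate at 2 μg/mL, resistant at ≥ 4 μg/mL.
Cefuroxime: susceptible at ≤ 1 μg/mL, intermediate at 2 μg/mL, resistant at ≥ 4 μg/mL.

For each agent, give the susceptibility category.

Piperacillin-tazobactam: 128 μg/mL is ≥ 64 μg/mL ⇒ resistant
Ceftriaxone: 4 μg/mL is ≥ 2 μg/mL — Resistant
Levofloxacin 8 μg/mL: in 4–8 μg/mL — intermediate
Oxacillin (2 μg/mL) = 2 μg/mL ⇒ I
Azithromycin: 32 μg/mL is ≥ 2 μg/mL ⇒ resistant
Vancomycin: 0.06 μg/mL is ≤ 0.12 μg/mL → susceptible
Ceftazidime 1 μg/mL: in 0.5–1 μg/mL — I
Linezolid 2 μg/mL: = 2 μg/mL — Intermediate
Cefuroxime: 0.25 μg/mL is ≤ 1 μg/mL — S

R, R, I, I, R, S, I, I, S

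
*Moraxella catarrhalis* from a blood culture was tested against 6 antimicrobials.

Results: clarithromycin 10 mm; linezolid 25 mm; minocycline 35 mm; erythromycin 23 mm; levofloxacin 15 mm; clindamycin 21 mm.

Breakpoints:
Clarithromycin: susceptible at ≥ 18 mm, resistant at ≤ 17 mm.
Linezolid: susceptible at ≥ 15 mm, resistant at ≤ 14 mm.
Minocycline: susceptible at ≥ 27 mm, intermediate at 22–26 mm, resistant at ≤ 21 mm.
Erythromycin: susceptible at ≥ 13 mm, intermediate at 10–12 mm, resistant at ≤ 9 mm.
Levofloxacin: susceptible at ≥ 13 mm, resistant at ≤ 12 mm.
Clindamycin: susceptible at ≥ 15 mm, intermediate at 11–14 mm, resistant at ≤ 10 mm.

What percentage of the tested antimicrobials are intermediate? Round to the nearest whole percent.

Clarithromycin 10 mm: ≤ 17 mm — Resistant
Linezolid: 25 mm is ≥ 15 mm ⇒ susceptible
Minocycline: 35 mm is ≥ 27 mm ⇒ Susceptible
Erythromycin (23 mm) ≥ 13 mm — Susceptible
Levofloxacin 15 mm: ≥ 13 mm → susceptible
Clindamycin 21 mm: ≥ 15 mm → S
Intermediate: 0/6

0%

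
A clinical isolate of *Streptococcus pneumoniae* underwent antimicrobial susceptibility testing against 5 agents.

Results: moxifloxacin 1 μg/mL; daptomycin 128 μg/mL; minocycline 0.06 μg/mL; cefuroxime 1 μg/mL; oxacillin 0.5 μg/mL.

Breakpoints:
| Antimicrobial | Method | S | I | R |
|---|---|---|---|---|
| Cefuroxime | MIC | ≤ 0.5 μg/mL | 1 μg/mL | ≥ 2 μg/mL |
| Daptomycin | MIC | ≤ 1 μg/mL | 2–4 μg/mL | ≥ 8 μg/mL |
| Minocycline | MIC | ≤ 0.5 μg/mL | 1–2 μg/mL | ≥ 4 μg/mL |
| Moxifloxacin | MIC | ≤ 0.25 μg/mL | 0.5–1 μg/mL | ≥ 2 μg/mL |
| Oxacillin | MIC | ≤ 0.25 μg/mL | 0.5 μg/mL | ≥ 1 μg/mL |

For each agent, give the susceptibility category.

I, R, S, I, I

Moxifloxacin: 1 μg/mL is in 0.5–1 μg/mL → Intermediate
Daptomycin 128 μg/mL: ≥ 8 μg/mL → R
Minocycline 0.06 μg/mL: ≤ 0.5 μg/mL — Susceptible
Cefuroxime (1 μg/mL) = 1 μg/mL — I
Oxacillin 0.5 μg/mL: = 0.5 μg/mL — Intermediate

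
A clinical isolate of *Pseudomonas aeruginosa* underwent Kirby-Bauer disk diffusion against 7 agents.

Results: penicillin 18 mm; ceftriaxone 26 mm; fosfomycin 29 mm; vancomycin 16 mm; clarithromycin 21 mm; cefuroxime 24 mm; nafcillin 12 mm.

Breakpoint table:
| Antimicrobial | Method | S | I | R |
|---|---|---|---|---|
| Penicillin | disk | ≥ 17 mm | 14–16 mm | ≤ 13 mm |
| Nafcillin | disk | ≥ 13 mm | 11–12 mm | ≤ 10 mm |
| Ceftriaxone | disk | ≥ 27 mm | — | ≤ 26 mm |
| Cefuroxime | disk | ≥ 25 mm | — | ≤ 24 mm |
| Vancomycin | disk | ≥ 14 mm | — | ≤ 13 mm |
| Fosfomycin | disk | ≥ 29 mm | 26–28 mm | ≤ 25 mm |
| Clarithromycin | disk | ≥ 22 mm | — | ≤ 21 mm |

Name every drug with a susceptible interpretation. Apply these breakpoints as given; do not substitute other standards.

penicillin, fosfomycin, vancomycin

Penicillin (18 mm) ≥ 17 mm ⇒ S
Ceftriaxone (26 mm) ≤ 26 mm → R
Fosfomycin 29 mm: ≥ 29 mm → Susceptible
Vancomycin 16 mm: ≥ 14 mm — Susceptible
Clarithromycin: 21 mm is ≤ 21 mm ⇒ Resistant
Cefuroxime 24 mm: ≤ 24 mm — resistant
Nafcillin: 12 mm is in 11–12 mm — intermediate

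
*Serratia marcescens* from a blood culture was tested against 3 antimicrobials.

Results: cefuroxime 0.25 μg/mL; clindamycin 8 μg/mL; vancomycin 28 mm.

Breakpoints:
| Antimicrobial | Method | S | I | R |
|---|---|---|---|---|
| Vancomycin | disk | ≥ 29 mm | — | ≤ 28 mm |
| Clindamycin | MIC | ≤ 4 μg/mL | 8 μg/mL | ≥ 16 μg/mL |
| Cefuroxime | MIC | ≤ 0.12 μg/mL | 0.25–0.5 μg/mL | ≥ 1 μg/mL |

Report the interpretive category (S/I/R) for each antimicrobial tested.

Cefuroxime 0.25 μg/mL: in 0.25–0.5 μg/mL — Intermediate
Clindamycin 8 μg/mL: = 8 μg/mL → intermediate
Vancomycin 28 mm: ≤ 28 mm — resistant

I, I, R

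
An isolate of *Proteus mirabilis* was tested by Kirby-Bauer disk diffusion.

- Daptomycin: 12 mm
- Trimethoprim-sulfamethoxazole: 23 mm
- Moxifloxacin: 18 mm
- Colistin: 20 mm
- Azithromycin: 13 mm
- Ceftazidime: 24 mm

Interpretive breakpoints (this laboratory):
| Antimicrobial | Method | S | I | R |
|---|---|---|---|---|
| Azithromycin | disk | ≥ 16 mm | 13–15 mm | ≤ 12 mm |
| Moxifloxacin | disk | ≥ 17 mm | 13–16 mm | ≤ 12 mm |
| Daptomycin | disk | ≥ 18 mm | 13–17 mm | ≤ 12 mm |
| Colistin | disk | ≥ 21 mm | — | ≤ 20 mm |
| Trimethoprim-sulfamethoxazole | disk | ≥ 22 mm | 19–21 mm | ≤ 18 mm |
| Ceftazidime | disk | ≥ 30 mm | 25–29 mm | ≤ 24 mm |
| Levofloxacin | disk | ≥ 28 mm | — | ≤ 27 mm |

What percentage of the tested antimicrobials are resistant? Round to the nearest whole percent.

Daptomycin (12 mm) ≤ 12 mm — R
Trimethoprim-sulfamethoxazole: 23 mm is ≥ 22 mm → S
Moxifloxacin: 18 mm is ≥ 17 mm → S
Colistin: 20 mm is ≤ 20 mm → R
Azithromycin: 13 mm is in 13–15 mm → intermediate
Ceftazidime: 24 mm is ≤ 24 mm ⇒ resistant
Resistant: 3/6

50%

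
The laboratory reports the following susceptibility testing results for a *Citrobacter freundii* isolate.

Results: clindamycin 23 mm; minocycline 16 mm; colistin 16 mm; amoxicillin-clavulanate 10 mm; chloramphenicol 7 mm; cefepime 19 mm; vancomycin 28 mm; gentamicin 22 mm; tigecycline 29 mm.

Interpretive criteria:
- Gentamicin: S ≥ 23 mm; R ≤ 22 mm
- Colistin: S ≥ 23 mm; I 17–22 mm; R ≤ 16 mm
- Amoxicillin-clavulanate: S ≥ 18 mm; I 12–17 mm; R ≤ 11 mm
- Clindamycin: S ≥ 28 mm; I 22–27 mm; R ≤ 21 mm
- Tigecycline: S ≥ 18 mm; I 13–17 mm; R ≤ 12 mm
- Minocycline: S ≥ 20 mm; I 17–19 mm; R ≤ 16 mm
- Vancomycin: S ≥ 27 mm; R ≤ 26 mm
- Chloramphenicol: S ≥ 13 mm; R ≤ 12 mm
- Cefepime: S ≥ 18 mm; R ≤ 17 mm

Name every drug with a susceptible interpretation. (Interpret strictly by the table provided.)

Clindamycin: 23 mm is in 22–27 mm ⇒ I
Minocycline (16 mm) ≤ 16 mm → resistant
Colistin 16 mm: ≤ 16 mm ⇒ resistant
Amoxicillin-clavulanate (10 mm) ≤ 11 mm — Resistant
Chloramphenicol (7 mm) ≤ 12 mm — resistant
Cefepime: 19 mm is ≥ 18 mm → Susceptible
Vancomycin: 28 mm is ≥ 27 mm — susceptible
Gentamicin (22 mm) ≤ 22 mm → R
Tigecycline 29 mm: ≥ 18 mm — Susceptible

cefepime, vancomycin, tigecycline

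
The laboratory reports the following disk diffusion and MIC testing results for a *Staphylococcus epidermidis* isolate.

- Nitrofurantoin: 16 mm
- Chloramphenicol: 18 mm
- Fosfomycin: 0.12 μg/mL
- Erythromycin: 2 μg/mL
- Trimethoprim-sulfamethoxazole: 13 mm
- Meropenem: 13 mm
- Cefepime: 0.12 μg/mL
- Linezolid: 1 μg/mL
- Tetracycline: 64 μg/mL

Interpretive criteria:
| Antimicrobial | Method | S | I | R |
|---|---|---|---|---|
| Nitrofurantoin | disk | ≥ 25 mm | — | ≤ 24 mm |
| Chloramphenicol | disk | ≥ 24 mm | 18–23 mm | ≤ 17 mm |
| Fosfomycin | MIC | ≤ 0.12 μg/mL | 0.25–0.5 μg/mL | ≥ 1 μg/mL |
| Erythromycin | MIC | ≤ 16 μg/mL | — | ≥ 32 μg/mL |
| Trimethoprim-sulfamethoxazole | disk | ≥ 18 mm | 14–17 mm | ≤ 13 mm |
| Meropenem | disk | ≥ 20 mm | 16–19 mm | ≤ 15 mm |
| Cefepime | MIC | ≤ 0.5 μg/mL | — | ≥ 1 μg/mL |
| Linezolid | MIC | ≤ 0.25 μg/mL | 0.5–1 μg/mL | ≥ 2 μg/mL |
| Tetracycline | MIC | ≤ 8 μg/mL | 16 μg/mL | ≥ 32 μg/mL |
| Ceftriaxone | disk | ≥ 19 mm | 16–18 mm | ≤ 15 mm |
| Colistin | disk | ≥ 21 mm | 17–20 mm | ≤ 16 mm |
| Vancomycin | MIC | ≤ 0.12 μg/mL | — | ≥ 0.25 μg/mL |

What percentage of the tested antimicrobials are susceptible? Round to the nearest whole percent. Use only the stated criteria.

Nitrofurantoin (16 mm) ≤ 24 mm → resistant
Chloramphenicol: 18 mm is in 18–23 mm ⇒ intermediate
Fosfomycin (0.12 μg/mL) ≤ 0.12 μg/mL → Susceptible
Erythromycin: 2 μg/mL is ≤ 16 μg/mL — Susceptible
Trimethoprim-sulfamethoxazole (13 mm) ≤ 13 mm — resistant
Meropenem: 13 mm is ≤ 15 mm → Resistant
Cefepime 0.12 μg/mL: ≤ 0.5 μg/mL → S
Linezolid 1 μg/mL: in 0.5–1 μg/mL ⇒ I
Tetracycline (64 μg/mL) ≥ 32 μg/mL → R
Susceptible: 3/9

33%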